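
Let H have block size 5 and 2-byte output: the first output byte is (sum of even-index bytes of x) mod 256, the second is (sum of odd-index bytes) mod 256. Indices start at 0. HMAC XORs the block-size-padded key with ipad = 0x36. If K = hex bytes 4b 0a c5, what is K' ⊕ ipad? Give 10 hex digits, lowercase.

7d3cf33636

Key hex bytes 4b 0a c5 is 3 bytes ≤ B = 5; zero-pad to 5 bytes: K' = 4b 0a c5 00 00.
XOR each byte with 0x36: 4b⊕36=7d, 0a⊕36=3c, c5⊕36=f3, 00⊕36=36, 00⊕36=36.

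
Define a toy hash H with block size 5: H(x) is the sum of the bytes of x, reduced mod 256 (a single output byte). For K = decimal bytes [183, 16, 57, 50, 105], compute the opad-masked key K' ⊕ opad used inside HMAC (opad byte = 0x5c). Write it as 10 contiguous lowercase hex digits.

eb4c656e35

Key decimal bytes [183, 16, 57, 50, 105] = b7 10 39 32 69 is exactly B = 5 bytes: K' = b7 10 39 32 69.
XOR each byte with 0x5c: b7⊕5c=eb, 10⊕5c=4c, 39⊕5c=65, 32⊕5c=6e, 69⊕5c=35.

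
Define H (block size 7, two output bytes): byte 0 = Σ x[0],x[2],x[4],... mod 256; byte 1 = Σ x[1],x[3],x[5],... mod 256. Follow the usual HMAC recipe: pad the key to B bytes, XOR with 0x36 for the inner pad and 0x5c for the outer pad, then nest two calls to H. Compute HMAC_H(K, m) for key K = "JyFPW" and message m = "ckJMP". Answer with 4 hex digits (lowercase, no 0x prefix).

Key "JyFPW" = 4a 79 46 50 57 is 5 bytes ≤ B = 7; zero-pad to 7 bytes: K' = 4a 79 46 50 57 00 00.
K' ⊕ ipad = 7c 4f 70 66 61 36 36.  K' ⊕ opad = 16 25 1a 0c 0b 5c 5c.
Inner input = (K'⊕ipad) ∥ m = 7c 4f 70 66 61 36 36 ∥ 63 6b 4a 4d 50.
Inner hash: even-index sum = 571 mod 256 = 59; odd-index sum = 488 mod 256 = 232 → 3b e8.
Outer input = (K'⊕opad) ∥ inner = 16 25 1a 0c 0b 5c 5c ∥ 3b e8.
Outer hash (tag): even-index sum = 383 mod 256 = 127; odd-index sum = 200 mod 256 = 200 → 7f c8.

7fc8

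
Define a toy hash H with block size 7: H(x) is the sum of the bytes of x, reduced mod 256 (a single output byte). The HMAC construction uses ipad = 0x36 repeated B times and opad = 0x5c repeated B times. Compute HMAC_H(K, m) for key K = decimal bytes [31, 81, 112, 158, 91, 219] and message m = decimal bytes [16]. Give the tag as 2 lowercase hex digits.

46

Key decimal bytes [31, 81, 112, 158, 91, 219] = 1f 51 70 9e 5b db is 6 bytes ≤ B = 7; zero-pad to 7 bytes: K' = 1f 51 70 9e 5b db 00.
K' ⊕ ipad = 29 67 46 a8 6d ed 36.  K' ⊕ opad = 43 0d 2c c2 07 87 5c.
Inner input = (K'⊕ipad) ∥ m = 29 67 46 a8 6d ed 36 ∥ 10.
Inner hash: sum = 41+103+70+168+109+237+54+16 = 798; mod 256 = 30 → 1e.
Outer input = (K'⊕opad) ∥ inner = 43 0d 2c c2 07 87 5c ∥ 1e.
Outer hash (tag): sum = 67+13+44+194+7+135+92+30 = 582; mod 256 = 70 → 46.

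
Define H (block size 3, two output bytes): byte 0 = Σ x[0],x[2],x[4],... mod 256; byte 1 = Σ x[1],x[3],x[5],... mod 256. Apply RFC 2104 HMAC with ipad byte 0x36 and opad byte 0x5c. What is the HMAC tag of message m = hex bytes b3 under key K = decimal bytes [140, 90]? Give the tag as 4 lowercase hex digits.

4bf6

Key decimal bytes [140, 90] = 8c 5a is 2 bytes ≤ B = 3; zero-pad to 3 bytes: K' = 8c 5a 00.
K' ⊕ ipad = ba 6c 36.  K' ⊕ opad = d0 06 5c.
Inner input = (K'⊕ipad) ∥ m = ba 6c 36 ∥ b3.
Inner hash: even-index sum = 240 mod 256 = 240; odd-index sum = 287 mod 256 = 31 → f0 1f.
Outer input = (K'⊕opad) ∥ inner = d0 06 5c ∥ f0 1f.
Outer hash (tag): even-index sum = 331 mod 256 = 75; odd-index sum = 246 mod 256 = 246 → 4b f6.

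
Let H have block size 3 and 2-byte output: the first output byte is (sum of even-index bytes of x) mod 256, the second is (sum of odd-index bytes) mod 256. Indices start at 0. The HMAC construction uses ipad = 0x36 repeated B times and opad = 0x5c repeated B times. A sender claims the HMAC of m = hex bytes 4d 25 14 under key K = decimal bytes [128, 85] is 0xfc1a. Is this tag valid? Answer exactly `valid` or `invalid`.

Key decimal bytes [128, 85] = 80 55 is 2 bytes ≤ B = 3; zero-pad to 3 bytes: K' = 80 55 00.
K' ⊕ ipad = b6 63 36; K' ⊕ opad = dc 09 5c.
Inner hash: even-index sum = 273 mod 256 = 17; odd-index sum = 196 mod 256 = 196 → 11 c4.
Outer hash (recomputed tag): even-index sum = 508 mod 256 = 252; odd-index sum = 26 mod 256 = 26 → fc 1a.
Recomputed tag = fc1a; claimed = fc1a → match.

valid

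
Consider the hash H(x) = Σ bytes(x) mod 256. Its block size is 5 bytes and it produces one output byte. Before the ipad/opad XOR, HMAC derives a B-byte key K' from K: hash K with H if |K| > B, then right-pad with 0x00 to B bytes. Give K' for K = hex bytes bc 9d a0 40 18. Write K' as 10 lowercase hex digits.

Key hex bytes bc 9d a0 40 18 is exactly B = 5 bytes: K' = bc 9d a0 40 18.

bc9da04018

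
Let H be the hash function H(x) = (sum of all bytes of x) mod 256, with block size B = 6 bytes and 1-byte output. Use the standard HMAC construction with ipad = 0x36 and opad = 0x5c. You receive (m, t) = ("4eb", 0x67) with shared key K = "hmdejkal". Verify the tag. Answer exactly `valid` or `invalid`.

valid

Key "hmdejkal" = 68 6d 64 65 6a 6b 61 6c is 8 bytes > B = 6, so hash it first: H(key) = 40, then zero-pad to 6 bytes: K' = 40 00 00 00 00 00.
K' ⊕ ipad = 76 36 36 36 36 36; K' ⊕ opad = 1c 5c 5c 5c 5c 5c.
Inner hash: sum = 118+54+54+54+54+54+52+101+98 = 639; mod 256 = 127 → 7f.
Outer hash (recomputed tag): sum = 28+92+92+92+92+92+127 = 615; mod 256 = 103 → 67.
Recomputed tag = 67; claimed = 67 → match.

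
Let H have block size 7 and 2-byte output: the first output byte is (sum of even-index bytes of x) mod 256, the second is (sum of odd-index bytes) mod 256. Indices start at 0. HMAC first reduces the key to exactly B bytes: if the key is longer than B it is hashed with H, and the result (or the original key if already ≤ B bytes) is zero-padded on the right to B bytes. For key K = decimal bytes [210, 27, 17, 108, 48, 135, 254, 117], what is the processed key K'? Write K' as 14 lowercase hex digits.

|K| = 8 > B = 7, so first hash the key.
H(K): even-index sum = 529 mod 256 = 17; odd-index sum = 387 mod 256 = 131 → 11 83.
Zero-pad H(K) = 11 83 to 7 bytes: K' = 11 83 00 00 00 00 00.

11830000000000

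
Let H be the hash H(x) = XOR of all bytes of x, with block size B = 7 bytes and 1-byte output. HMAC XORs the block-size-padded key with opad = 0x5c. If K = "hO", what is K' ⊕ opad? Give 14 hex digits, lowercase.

34135c5c5c5c5c

Key "hO" = 68 4f is 2 bytes ≤ B = 7; zero-pad to 7 bytes: K' = 68 4f 00 00 00 00 00.
XOR each byte with 0x5c: 68⊕5c=34, 4f⊕5c=13, 00⊕5c=5c, 00⊕5c=5c, 00⊕5c=5c, 00⊕5c=5c, 00⊕5c=5c.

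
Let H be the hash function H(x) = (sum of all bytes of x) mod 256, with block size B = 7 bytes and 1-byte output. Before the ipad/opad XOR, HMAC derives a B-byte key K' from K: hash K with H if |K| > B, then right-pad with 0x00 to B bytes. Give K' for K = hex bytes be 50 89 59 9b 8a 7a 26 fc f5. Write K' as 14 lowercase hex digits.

|K| = 10 > B = 7, so first hash the key.
H(K): sum = 190+80+137+89+155+138+122+38+252+245 = 1446; mod 256 = 166 → a6.
Zero-pad H(K) = a6 to 7 bytes: K' = a6 00 00 00 00 00 00.

a6000000000000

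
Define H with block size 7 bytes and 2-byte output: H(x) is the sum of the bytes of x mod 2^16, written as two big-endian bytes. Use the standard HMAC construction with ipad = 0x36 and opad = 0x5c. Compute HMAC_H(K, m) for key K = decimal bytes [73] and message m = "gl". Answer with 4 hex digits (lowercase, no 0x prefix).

Key decimal bytes [73] = 49 is 1 byte ≤ B = 7; zero-pad to 7 bytes: K' = 49 00 00 00 00 00 00.
K' ⊕ ipad = 7f 36 36 36 36 36 36.  K' ⊕ opad = 15 5c 5c 5c 5c 5c 5c.
Inner input = (K'⊕ipad) ∥ m = 7f 36 36 36 36 36 36 ∥ 67 6c.
Inner hash: sum = 127+54+54+54+54+54+54+103+108 = 662 → 02 96.
Outer input = (K'⊕opad) ∥ inner = 15 5c 5c 5c 5c 5c 5c ∥ 02 96.
Outer hash (tag): sum = 21+92+92+92+92+92+92+2+150 = 725 → 02 d5.

02d5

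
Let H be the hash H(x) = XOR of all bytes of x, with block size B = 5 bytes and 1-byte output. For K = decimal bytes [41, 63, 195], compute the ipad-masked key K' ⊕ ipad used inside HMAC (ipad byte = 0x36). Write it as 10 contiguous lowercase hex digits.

1f09f53636

Key decimal bytes [41, 63, 195] = 29 3f c3 is 3 bytes ≤ B = 5; zero-pad to 5 bytes: K' = 29 3f c3 00 00.
XOR each byte with 0x36: 29⊕36=1f, 3f⊕36=09, c3⊕36=f5, 00⊕36=36, 00⊕36=36.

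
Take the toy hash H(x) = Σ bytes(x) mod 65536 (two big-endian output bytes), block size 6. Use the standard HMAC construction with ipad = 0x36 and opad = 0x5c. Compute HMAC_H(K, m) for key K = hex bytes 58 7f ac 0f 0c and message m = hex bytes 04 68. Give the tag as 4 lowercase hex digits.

Key hex bytes 58 7f ac 0f 0c is 5 bytes ≤ B = 6; zero-pad to 6 bytes: K' = 58 7f ac 0f 0c 00.
K' ⊕ ipad = 6e 49 9a 39 3a 36.  K' ⊕ opad = 04 23 f0 53 50 5c.
Inner input = (K'⊕ipad) ∥ m = 6e 49 9a 39 3a 36 ∥ 04 68.
Inner hash: sum = 110+73+154+57+58+54+4+104 = 614 → 02 66.
Outer input = (K'⊕opad) ∥ inner = 04 23 f0 53 50 5c ∥ 02 66.
Outer hash (tag): sum = 4+35+240+83+80+92+2+102 = 638 → 02 7e.

027e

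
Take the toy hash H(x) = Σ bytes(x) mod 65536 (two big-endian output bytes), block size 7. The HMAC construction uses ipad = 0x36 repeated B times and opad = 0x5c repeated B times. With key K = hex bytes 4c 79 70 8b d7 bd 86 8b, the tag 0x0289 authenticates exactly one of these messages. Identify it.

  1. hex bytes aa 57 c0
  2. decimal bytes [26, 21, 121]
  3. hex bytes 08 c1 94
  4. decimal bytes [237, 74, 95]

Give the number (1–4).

Key hex bytes 4c 79 70 8b d7 bd 86 8b is 8 bytes > B = 7, so hash it first: H(key) = 04 65, then zero-pad to 7 bytes: K' = 04 65 00 00 00 00 00.
K' ⊕ ipad = 32 53 36 36 36 36 36; K' ⊕ opad = 58 39 5c 5c 5c 5c 5c.
m1: inner = H(32 53 36 36 36 36 36 aa 57 c0) = 03 54; tag = H(58 39 5c 5c 5c 5c 5c 03 54) = 02b4
m2: inner = H(32 53 36 36 36 36 36 1a 15 79) = 02 3b; tag = H(58 39 5c 5c 5c 5c 5c 02 3b) = 029a
m3: inner = H(32 53 36 36 36 36 36 08 c1 94) = 02 f0; tag = H(58 39 5c 5c 5c 5c 5c 02 f0) = 034f
m4: inner = H(32 53 36 36 36 36 36 ed 4a 5f) = 03 29; tag = H(58 39 5c 5c 5c 5c 5c 03 29) = 0289 ← matches

4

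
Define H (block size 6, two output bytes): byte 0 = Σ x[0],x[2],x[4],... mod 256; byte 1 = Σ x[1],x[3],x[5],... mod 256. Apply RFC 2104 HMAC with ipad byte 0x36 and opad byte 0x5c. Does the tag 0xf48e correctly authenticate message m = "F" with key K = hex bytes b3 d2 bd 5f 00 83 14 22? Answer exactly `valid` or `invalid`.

valid

Key hex bytes b3 d2 bd 5f 00 83 14 22 is 8 bytes > B = 6, so hash it first: H(key) = 84 d6, then zero-pad to 6 bytes: K' = 84 d6 00 00 00 00.
K' ⊕ ipad = b2 e0 36 36 36 36; K' ⊕ opad = d8 8a 5c 5c 5c 5c.
Inner hash: even-index sum = 356 mod 256 = 100; odd-index sum = 332 mod 256 = 76 → 64 4c.
Outer hash (recomputed tag): even-index sum = 500 mod 256 = 244; odd-index sum = 398 mod 256 = 142 → f4 8e.
Recomputed tag = f48e; claimed = f48e → match.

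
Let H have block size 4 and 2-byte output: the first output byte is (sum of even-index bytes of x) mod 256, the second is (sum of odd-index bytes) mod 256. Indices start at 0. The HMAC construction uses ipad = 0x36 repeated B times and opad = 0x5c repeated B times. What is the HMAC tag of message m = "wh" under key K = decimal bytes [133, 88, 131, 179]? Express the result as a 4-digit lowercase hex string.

Key decimal bytes [133, 88, 131, 179] = 85 58 83 b3 is exactly B = 4 bytes: K' = 85 58 83 b3.
K' ⊕ ipad = b3 6e b5 85.  K' ⊕ opad = d9 04 df ef.
Inner input = (K'⊕ipad) ∥ m = b3 6e b5 85 ∥ 77 68.
Inner hash: even-index sum = 479 mod 256 = 223; odd-index sum = 347 mod 256 = 91 → df 5b.
Outer input = (K'⊕opad) ∥ inner = d9 04 df ef ∥ df 5b.
Outer hash (tag): even-index sum = 663 mod 256 = 151; odd-index sum = 334 mod 256 = 78 → 97 4e.

974e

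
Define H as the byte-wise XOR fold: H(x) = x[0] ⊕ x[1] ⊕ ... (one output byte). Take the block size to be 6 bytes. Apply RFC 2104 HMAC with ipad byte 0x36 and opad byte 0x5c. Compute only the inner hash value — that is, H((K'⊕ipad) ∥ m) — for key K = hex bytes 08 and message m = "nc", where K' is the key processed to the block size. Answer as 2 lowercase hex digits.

Key hex bytes 08 is 1 byte ≤ B = 6; zero-pad to 6 bytes: K' = 08 00 00 00 00 00.
K' ⊕ ipad = 3e 36 36 36 36 36.
Inner input = 3e 36 36 36 36 36 ∥ 6e 63.
Inner hash: XOR 3e⊕36⊕36⊕36⊕36⊕36⊕6e⊕63 = 05.

05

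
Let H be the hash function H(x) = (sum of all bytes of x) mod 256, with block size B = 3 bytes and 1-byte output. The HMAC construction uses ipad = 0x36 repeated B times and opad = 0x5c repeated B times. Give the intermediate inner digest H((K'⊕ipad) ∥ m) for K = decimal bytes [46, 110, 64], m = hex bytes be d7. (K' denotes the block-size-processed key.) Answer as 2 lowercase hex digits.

7b

Key decimal bytes [46, 110, 64] = 2e 6e 40 is exactly B = 3 bytes: K' = 2e 6e 40.
K' ⊕ ipad = 18 58 76.
Inner input = 18 58 76 ∥ be d7.
Inner hash: sum = 24+88+118+190+215 = 635; mod 256 = 123 → 7b.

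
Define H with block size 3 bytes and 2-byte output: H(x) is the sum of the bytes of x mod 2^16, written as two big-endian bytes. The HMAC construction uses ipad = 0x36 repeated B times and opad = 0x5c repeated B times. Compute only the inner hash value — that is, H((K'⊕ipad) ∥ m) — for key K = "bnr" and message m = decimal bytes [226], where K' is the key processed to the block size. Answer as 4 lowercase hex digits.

Key "bnr" = 62 6e 72 is exactly B = 3 bytes: K' = 62 6e 72.
K' ⊕ ipad = 54 58 44.
Inner input = 54 58 44 ∥ e2.
Inner hash: sum = 84+88+68+226 = 466 → 01 d2.

01d2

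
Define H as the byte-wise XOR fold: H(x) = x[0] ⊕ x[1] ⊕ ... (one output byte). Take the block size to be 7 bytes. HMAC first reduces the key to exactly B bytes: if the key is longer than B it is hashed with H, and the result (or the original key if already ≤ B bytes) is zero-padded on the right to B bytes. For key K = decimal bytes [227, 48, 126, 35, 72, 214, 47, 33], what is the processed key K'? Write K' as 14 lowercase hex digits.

1e000000000000

|K| = 8 > B = 7, so first hash the key.
H(K): XOR e3⊕30⊕7e⊕23⊕48⊕d6⊕2f⊕21 = 1e.
Zero-pad H(K) = 1e to 7 bytes: K' = 1e 00 00 00 00 00 00.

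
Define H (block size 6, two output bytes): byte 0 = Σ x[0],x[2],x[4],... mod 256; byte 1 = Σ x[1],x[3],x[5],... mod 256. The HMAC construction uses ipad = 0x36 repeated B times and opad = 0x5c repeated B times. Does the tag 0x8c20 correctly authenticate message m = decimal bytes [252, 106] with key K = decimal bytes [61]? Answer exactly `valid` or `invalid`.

valid

Key decimal bytes [61] = 3d is 1 byte ≤ B = 6; zero-pad to 6 bytes: K' = 3d 00 00 00 00 00.
K' ⊕ ipad = 0b 36 36 36 36 36; K' ⊕ opad = 61 5c 5c 5c 5c 5c.
Inner hash: even-index sum = 371 mod 256 = 115; odd-index sum = 268 mod 256 = 12 → 73 0c.
Outer hash (recomputed tag): even-index sum = 396 mod 256 = 140; odd-index sum = 288 mod 256 = 32 → 8c 20.
Recomputed tag = 8c20; claimed = 8c20 → match.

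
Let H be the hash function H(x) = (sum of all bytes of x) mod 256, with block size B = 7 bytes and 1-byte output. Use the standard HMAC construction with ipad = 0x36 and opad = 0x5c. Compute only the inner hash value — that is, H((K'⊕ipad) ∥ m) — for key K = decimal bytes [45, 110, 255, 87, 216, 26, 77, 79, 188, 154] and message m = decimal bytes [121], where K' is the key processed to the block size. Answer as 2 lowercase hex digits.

a0

Key decimal bytes [45, 110, 255, 87, 216, 26, 77, 79, 188, 154] = 2d 6e ff 57 d8 1a 4d 4f bc 9a is 10 bytes > B = 7, so hash it first: H(key) = d5, then zero-pad to 7 bytes: K' = d5 00 00 00 00 00 00.
K' ⊕ ipad = e3 36 36 36 36 36 36.
Inner input = e3 36 36 36 36 36 36 ∥ 79.
Inner hash: sum = 227+54+54+54+54+54+54+121 = 672; mod 256 = 160 → a0.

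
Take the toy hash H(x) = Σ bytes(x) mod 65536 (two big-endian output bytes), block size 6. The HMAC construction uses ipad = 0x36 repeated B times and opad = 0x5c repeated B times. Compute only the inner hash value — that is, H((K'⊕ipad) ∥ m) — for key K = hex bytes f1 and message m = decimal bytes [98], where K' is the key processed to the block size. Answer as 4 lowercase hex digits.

Key hex bytes f1 is 1 byte ≤ B = 6; zero-pad to 6 bytes: K' = f1 00 00 00 00 00.
K' ⊕ ipad = c7 36 36 36 36 36.
Inner input = c7 36 36 36 36 36 ∥ 62.
Inner hash: sum = 199+54+54+54+54+54+98 = 567 → 02 37.

0237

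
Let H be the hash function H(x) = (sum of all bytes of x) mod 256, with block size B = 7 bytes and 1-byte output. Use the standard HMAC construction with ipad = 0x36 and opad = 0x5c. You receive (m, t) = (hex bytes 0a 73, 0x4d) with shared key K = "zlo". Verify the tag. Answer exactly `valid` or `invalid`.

valid

Key "zlo" = 7a 6c 6f is 3 bytes ≤ B = 7; zero-pad to 7 bytes: K' = 7a 6c 6f 00 00 00 00.
K' ⊕ ipad = 4c 5a 59 36 36 36 36; K' ⊕ opad = 26 30 33 5c 5c 5c 5c.
Inner hash: sum = 76+90+89+54+54+54+54+10+115 = 596; mod 256 = 84 → 54.
Outer hash (recomputed tag): sum = 38+48+51+92+92+92+92+84 = 589; mod 256 = 77 → 4d.
Recomputed tag = 4d; claimed = 4d → match.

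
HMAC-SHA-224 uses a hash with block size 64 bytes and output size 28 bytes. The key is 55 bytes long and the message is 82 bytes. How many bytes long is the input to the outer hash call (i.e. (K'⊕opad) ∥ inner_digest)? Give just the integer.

92

Key is 55 ≤ 64 bytes, zero-padded: |K'| = 64.
Outer input = (K'⊕opad) ∥ H(inner) → 64 + 28 = 92 bytes.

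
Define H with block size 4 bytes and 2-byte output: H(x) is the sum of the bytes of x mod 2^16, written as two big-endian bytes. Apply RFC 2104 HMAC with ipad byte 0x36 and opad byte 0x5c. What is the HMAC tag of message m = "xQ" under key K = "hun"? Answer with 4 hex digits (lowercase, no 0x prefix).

Key "hun" = 68 75 6e is 3 bytes ≤ B = 4; zero-pad to 4 bytes: K' = 68 75 6e 00.
K' ⊕ ipad = 5e 43 58 36.  K' ⊕ opad = 34 29 32 5c.
Inner input = (K'⊕ipad) ∥ m = 5e 43 58 36 ∥ 78 51.
Inner hash: sum = 94+67+88+54+120+81 = 504 → 01 f8.
Outer input = (K'⊕opad) ∥ inner = 34 29 32 5c ∥ 01 f8.
Outer hash (tag): sum = 52+41+50+92+1+248 = 484 → 01 e4.

01e4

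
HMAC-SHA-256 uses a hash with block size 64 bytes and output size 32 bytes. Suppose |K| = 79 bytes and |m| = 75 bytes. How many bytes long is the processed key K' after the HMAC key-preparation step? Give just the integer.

64

Key is 79 > 64 bytes, so it is hashed to 32 bytes then zero-padded to 64: |K'| = 64.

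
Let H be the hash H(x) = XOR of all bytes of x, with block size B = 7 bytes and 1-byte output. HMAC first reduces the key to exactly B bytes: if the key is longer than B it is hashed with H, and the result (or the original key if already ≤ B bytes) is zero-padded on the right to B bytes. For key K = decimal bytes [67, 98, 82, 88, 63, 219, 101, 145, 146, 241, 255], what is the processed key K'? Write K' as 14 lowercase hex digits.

a7000000000000

|K| = 11 > B = 7, so first hash the key.
H(K): XOR 43⊕62⊕52⊕58⊕3f⊕db⊕65⊕91⊕92⊕f1⊕ff = a7.
Zero-pad H(K) = a7 to 7 bytes: K' = a7 00 00 00 00 00 00.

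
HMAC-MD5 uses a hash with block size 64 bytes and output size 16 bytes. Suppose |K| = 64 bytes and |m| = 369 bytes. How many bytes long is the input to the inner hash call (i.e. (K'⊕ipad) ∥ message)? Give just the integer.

Key is 64 ≤ 64 bytes, zero-padded: |K'| = 64.
Inner input = (K'⊕ipad) ∥ m → 64 + 369 = 433 bytes.

433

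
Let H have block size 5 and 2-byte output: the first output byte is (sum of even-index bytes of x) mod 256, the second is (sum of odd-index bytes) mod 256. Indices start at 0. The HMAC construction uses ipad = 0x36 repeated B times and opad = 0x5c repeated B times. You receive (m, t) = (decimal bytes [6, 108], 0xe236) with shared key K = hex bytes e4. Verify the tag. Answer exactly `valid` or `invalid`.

Key hex bytes e4 is 1 byte ≤ B = 5; zero-pad to 5 bytes: K' = e4 00 00 00 00.
K' ⊕ ipad = d2 36 36 36 36; K' ⊕ opad = b8 5c 5c 5c 5c.
Inner hash: even-index sum = 426 mod 256 = 170; odd-index sum = 114 mod 256 = 114 → aa 72.
Outer hash (recomputed tag): even-index sum = 482 mod 256 = 226; odd-index sum = 354 mod 256 = 98 → e2 62.
Recomputed tag = e262; claimed = e236 → mismatch.

invalid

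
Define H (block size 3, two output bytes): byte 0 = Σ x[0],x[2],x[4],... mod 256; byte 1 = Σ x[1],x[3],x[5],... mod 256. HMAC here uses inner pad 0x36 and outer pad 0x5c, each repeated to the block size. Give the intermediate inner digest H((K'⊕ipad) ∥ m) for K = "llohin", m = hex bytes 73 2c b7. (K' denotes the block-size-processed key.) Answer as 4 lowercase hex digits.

Key "llohin" = 6c 6c 6f 68 69 6e is 6 bytes > B = 3, so hash it first: H(key) = 44 42, then zero-pad to 3 bytes: K' = 44 42 00.
K' ⊕ ipad = 72 74 36.
Inner input = 72 74 36 ∥ 73 2c b7.
Inner hash: even-index sum = 212 mod 256 = 212; odd-index sum = 414 mod 256 = 158 → d4 9e.

d49e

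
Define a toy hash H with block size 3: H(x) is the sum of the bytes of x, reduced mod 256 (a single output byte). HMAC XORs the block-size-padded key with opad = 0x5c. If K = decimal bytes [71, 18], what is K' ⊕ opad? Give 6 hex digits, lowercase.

1b4e5c

Key decimal bytes [71, 18] = 47 12 is 2 bytes ≤ B = 3; zero-pad to 3 bytes: K' = 47 12 00.
XOR each byte with 0x5c: 47⊕5c=1b, 12⊕5c=4e, 00⊕5c=5c.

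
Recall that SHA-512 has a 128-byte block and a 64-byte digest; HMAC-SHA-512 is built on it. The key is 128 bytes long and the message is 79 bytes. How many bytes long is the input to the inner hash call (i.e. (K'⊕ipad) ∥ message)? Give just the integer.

Key is 128 ≤ 128 bytes, zero-padded: |K'| = 128.
Inner input = (K'⊕ipad) ∥ m → 128 + 79 = 207 bytes.

207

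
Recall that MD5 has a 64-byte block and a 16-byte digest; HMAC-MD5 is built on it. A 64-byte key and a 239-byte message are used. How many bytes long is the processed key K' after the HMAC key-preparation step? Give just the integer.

64

Key is 64 ≤ 64 bytes, zero-padded: |K'| = 64.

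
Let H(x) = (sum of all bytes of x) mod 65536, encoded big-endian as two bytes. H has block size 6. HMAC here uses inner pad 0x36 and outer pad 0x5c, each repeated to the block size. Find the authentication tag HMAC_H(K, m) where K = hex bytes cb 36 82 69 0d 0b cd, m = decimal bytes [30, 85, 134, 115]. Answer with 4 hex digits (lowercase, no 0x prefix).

Key hex bytes cb 36 82 69 0d 0b cd is 7 bytes > B = 6, so hash it first: H(key) = 02 d1, then zero-pad to 6 bytes: K' = 02 d1 00 00 00 00.
K' ⊕ ipad = 34 e7 36 36 36 36.  K' ⊕ opad = 5e 8d 5c 5c 5c 5c.
Inner input = (K'⊕ipad) ∥ m = 34 e7 36 36 36 36 ∥ 1e 55 86 73.
Inner hash: sum = 52+231+54+54+54+54+30+85+134+115 = 863 → 03 5f.
Outer input = (K'⊕opad) ∥ inner = 5e 8d 5c 5c 5c 5c ∥ 03 5f.
Outer hash (tag): sum = 94+141+92+92+92+92+3+95 = 701 → 02 bd.

02bd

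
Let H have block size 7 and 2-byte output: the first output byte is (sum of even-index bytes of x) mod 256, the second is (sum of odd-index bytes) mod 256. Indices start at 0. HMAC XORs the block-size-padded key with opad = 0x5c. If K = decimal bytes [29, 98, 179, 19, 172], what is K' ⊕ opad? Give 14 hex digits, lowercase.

Key decimal bytes [29, 98, 179, 19, 172] = 1d 62 b3 13 ac is 5 bytes ≤ B = 7; zero-pad to 7 bytes: K' = 1d 62 b3 13 ac 00 00.
XOR each byte with 0x5c: 1d⊕5c=41, 62⊕5c=3e, b3⊕5c=ef, 13⊕5c=4f, ac⊕5c=f0, 00⊕5c=5c, 00⊕5c=5c.

413eef4ff05c5c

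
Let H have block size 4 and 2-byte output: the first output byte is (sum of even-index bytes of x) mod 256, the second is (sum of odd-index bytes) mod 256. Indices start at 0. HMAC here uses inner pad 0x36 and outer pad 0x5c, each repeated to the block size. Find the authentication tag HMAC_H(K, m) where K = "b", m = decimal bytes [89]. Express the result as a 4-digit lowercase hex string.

7d24

Key "b" = 62 is 1 byte ≤ B = 4; zero-pad to 4 bytes: K' = 62 00 00 00.
K' ⊕ ipad = 54 36 36 36.  K' ⊕ opad = 3e 5c 5c 5c.
Inner input = (K'⊕ipad) ∥ m = 54 36 36 36 ∥ 59.
Inner hash: even-index sum = 227 mod 256 = 227; odd-index sum = 108 mod 256 = 108 → e3 6c.
Outer input = (K'⊕opad) ∥ inner = 3e 5c 5c 5c ∥ e3 6c.
Outer hash (tag): even-index sum = 381 mod 256 = 125; odd-index sum = 292 mod 256 = 36 → 7d 24.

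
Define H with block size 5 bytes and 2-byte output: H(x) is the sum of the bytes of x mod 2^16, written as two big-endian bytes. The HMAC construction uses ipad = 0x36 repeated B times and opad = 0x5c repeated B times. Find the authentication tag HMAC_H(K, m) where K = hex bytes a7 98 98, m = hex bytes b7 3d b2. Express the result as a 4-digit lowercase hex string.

043d

Key hex bytes a7 98 98 is 3 bytes ≤ B = 5; zero-pad to 5 bytes: K' = a7 98 98 00 00.
K' ⊕ ipad = 91 ae ae 36 36.  K' ⊕ opad = fb c4 c4 5c 5c.
Inner input = (K'⊕ipad) ∥ m = 91 ae ae 36 36 ∥ b7 3d b2.
Inner hash: sum = 145+174+174+54+54+183+61+178 = 1023 → 03 ff.
Outer input = (K'⊕opad) ∥ inner = fb c4 c4 5c 5c ∥ 03 ff.
Outer hash (tag): sum = 251+196+196+92+92+3+255 = 1085 → 04 3d.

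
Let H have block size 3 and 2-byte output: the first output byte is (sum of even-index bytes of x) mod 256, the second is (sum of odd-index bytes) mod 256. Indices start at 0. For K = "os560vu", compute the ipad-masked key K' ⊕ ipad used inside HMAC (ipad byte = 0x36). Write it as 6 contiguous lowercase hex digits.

Key "os560vu" = 6f 73 35 36 30 76 75 is 7 bytes > B = 3, so hash it first: H(key) = 49 1f, then zero-pad to 3 bytes: K' = 49 1f 00.
XOR each byte with 0x36: 49⊕36=7f, 1f⊕36=29, 00⊕36=36.

7f2936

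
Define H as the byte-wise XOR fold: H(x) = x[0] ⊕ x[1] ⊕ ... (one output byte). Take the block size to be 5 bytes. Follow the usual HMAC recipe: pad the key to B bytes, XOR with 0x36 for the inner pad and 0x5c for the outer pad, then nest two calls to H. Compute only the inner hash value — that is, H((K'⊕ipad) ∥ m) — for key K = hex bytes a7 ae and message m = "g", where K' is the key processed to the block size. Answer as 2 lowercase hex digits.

58

Key hex bytes a7 ae is 2 bytes ≤ B = 5; zero-pad to 5 bytes: K' = a7 ae 00 00 00.
K' ⊕ ipad = 91 98 36 36 36.
Inner input = 91 98 36 36 36 ∥ 67.
Inner hash: XOR 91⊕98⊕36⊕36⊕36⊕67 = 58.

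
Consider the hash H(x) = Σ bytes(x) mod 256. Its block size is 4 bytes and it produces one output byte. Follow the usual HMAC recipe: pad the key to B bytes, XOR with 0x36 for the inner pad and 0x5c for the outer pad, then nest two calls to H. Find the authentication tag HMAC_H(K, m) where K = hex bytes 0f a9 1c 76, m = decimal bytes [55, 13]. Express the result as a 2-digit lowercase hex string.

Key hex bytes 0f a9 1c 76 is exactly B = 4 bytes: K' = 0f a9 1c 76.
K' ⊕ ipad = 39 9f 2a 40.  K' ⊕ opad = 53 f5 40 2a.
Inner input = (K'⊕ipad) ∥ m = 39 9f 2a 40 ∥ 37 0d.
Inner hash: sum = 57+159+42+64+55+13 = 390; mod 256 = 134 → 86.
Outer input = (K'⊕opad) ∥ inner = 53 f5 40 2a ∥ 86.
Outer hash (tag): sum = 83+245+64+42+134 = 568; mod 256 = 56 → 38.

38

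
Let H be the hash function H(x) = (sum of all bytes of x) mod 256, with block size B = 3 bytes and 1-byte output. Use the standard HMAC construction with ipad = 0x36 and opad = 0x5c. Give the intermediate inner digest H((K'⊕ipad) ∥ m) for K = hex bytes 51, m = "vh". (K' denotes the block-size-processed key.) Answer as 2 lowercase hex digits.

b1

Key hex bytes 51 is 1 byte ≤ B = 3; zero-pad to 3 bytes: K' = 51 00 00.
K' ⊕ ipad = 67 36 36.
Inner input = 67 36 36 ∥ 76 68.
Inner hash: sum = 103+54+54+118+104 = 433; mod 256 = 177 → b1.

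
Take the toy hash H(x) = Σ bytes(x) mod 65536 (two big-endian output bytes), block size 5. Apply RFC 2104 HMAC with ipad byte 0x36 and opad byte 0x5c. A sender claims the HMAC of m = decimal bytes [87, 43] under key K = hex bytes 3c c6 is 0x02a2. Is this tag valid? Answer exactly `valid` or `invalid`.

invalid

Key hex bytes 3c c6 is 2 bytes ≤ B = 5; zero-pad to 5 bytes: K' = 3c c6 00 00 00.
K' ⊕ ipad = 0a f0 36 36 36; K' ⊕ opad = 60 9a 5c 5c 5c.
Inner hash: sum = 10+240+54+54+54+87+43 = 542 → 02 1e.
Outer hash (recomputed tag): sum = 96+154+92+92+92+2+30 = 558 → 02 2e.
Recomputed tag = 022e; claimed = 02a2 → mismatch.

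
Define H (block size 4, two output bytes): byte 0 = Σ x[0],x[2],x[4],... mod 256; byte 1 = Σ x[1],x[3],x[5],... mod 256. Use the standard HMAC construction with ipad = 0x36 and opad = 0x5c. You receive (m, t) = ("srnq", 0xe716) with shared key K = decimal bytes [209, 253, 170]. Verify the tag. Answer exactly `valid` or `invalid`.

invalid

Key decimal bytes [209, 253, 170] = d1 fd aa is 3 bytes ≤ B = 4; zero-pad to 4 bytes: K' = d1 fd aa 00.
K' ⊕ ipad = e7 cb 9c 36; K' ⊕ opad = 8d a1 f6 5c.
Inner hash: even-index sum = 612 mod 256 = 100; odd-index sum = 484 mod 256 = 228 → 64 e4.
Outer hash (recomputed tag): even-index sum = 487 mod 256 = 231; odd-index sum = 481 mod 256 = 225 → e7 e1.
Recomputed tag = e7e1; claimed = e716 → mismatch.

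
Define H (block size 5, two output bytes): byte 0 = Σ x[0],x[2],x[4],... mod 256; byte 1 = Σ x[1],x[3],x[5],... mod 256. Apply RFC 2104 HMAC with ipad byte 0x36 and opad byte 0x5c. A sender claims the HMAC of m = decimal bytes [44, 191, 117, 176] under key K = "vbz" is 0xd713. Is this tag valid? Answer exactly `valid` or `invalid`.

Key "vbz" = 76 62 7a is 3 bytes ≤ B = 5; zero-pad to 5 bytes: K' = 76 62 7a 00 00.
K' ⊕ ipad = 40 54 4c 36 36; K' ⊕ opad = 2a 3e 26 5c 5c.
Inner hash: even-index sum = 561 mod 256 = 49; odd-index sum = 299 mod 256 = 43 → 31 2b.
Outer hash (recomputed tag): even-index sum = 215 mod 256 = 215; odd-index sum = 203 mod 256 = 203 → d7 cb.
Recomputed tag = d7cb; claimed = d713 → mismatch.

invalid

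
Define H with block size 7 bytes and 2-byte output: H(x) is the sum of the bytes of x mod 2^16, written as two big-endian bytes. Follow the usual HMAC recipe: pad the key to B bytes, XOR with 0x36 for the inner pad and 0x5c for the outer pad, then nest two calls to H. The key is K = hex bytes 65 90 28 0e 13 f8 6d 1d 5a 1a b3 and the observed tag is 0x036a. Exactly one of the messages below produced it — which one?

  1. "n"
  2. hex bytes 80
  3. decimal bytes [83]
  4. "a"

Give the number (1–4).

Key hex bytes 65 90 28 0e 13 f8 6d 1d 5a 1a b3 is 11 bytes > B = 7, so hash it first: H(key) = 03 e7, then zero-pad to 7 bytes: K' = 03 e7 00 00 00 00 00.
K' ⊕ ipad = 35 d1 36 36 36 36 36; K' ⊕ opad = 5f bb 5c 5c 5c 5c 5c.
m1: inner = H(35 d1 36 36 36 36 36 6e) = 02 82; tag = H(5f bb 5c 5c 5c 5c 5c 02 82) = 036a ← matches
m2: inner = H(35 d1 36 36 36 36 36 80) = 02 94; tag = H(5f bb 5c 5c 5c 5c 5c 02 94) = 037c
m3: inner = H(35 d1 36 36 36 36 36 53) = 02 67; tag = H(5f bb 5c 5c 5c 5c 5c 02 67) = 034f
m4: inner = H(35 d1 36 36 36 36 36 61) = 02 75; tag = H(5f bb 5c 5c 5c 5c 5c 02 75) = 035d

1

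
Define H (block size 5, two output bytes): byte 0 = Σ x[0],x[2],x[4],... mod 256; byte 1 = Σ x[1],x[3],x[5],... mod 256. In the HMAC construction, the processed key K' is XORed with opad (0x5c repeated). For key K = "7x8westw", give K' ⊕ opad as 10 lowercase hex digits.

Key "7x8westw" = 37 78 38 77 65 73 74 77 is 8 bytes > B = 5, so hash it first: H(key) = 48 d9, then zero-pad to 5 bytes: K' = 48 d9 00 00 00.
XOR each byte with 0x5c: 48⊕5c=14, d9⊕5c=85, 00⊕5c=5c, 00⊕5c=5c, 00⊕5c=5c.

14855c5c5c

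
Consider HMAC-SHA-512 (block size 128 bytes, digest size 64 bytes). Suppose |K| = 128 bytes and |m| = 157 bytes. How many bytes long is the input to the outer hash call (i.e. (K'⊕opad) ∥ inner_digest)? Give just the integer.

192

Key is 128 ≤ 128 bytes, zero-padded: |K'| = 128.
Outer input = (K'⊕opad) ∥ H(inner) → 128 + 64 = 192 bytes.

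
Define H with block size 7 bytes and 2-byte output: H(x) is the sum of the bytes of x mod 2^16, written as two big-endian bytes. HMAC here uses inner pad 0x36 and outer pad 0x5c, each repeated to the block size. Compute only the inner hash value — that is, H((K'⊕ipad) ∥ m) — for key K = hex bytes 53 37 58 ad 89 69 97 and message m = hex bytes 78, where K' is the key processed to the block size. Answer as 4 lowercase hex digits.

03a6

Key hex bytes 53 37 58 ad 89 69 97 is exactly B = 7 bytes: K' = 53 37 58 ad 89 69 97.
K' ⊕ ipad = 65 01 6e 9b bf 5f a1.
Inner input = 65 01 6e 9b bf 5f a1 ∥ 78.
Inner hash: sum = 101+1+110+155+191+95+161+120 = 934 → 03 a6.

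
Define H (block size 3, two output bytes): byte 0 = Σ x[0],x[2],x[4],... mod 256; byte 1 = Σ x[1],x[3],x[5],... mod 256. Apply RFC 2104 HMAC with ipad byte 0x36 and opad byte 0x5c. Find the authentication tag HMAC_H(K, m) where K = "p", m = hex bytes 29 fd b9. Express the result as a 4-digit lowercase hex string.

Key "p" = 70 is 1 byte ≤ B = 3; zero-pad to 3 bytes: K' = 70 00 00.
K' ⊕ ipad = 46 36 36.  K' ⊕ opad = 2c 5c 5c.
Inner input = (K'⊕ipad) ∥ m = 46 36 36 ∥ 29 fd b9.
Inner hash: even-index sum = 377 mod 256 = 121; odd-index sum = 280 mod 256 = 24 → 79 18.
Outer input = (K'⊕opad) ∥ inner = 2c 5c 5c ∥ 79 18.
Outer hash (tag): even-index sum = 160 mod 256 = 160; odd-index sum = 213 mod 256 = 213 → a0 d5.

a0d5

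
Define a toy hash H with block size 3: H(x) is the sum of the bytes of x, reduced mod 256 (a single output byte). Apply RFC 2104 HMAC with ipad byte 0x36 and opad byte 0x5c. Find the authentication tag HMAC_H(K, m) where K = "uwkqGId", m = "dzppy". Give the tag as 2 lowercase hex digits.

Key "uwkqGId" = 75 77 6b 71 47 49 64 is 7 bytes > B = 3, so hash it first: H(key) = bc, then zero-pad to 3 bytes: K' = bc 00 00.
K' ⊕ ipad = 8a 36 36.  K' ⊕ opad = e0 5c 5c.
Inner input = (K'⊕ipad) ∥ m = 8a 36 36 ∥ 64 7a 70 70 79.
Inner hash: sum = 138+54+54+100+122+112+112+121 = 813; mod 256 = 45 → 2d.
Outer input = (K'⊕opad) ∥ inner = e0 5c 5c ∥ 2d.
Outer hash (tag): sum = 224+92+92+45 = 453; mod 256 = 197 → c5.

c5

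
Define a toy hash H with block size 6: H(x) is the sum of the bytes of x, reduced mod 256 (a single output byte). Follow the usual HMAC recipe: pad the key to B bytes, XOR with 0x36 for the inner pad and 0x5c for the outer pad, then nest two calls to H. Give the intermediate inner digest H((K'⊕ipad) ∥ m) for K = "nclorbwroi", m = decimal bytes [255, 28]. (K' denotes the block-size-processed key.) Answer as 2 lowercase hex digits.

a0

Key "nclorbwroi" = 6e 63 6c 6f 72 62 77 72 6f 69 is 10 bytes > B = 6, so hash it first: H(key) = 41, then zero-pad to 6 bytes: K' = 41 00 00 00 00 00.
K' ⊕ ipad = 77 36 36 36 36 36.
Inner input = 77 36 36 36 36 36 ∥ ff 1c.
Inner hash: sum = 119+54+54+54+54+54+255+28 = 672; mod 256 = 160 → a0.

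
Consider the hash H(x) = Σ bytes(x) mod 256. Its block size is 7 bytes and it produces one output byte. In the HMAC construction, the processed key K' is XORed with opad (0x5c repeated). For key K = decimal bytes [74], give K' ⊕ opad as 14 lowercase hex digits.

Key decimal bytes [74] = 4a is 1 byte ≤ B = 7; zero-pad to 7 bytes: K' = 4a 00 00 00 00 00 00.
XOR each byte with 0x5c: 4a⊕5c=16, 00⊕5c=5c, 00⊕5c=5c, 00⊕5c=5c, 00⊕5c=5c, 00⊕5c=5c, 00⊕5c=5c.

165c5c5c5c5c5c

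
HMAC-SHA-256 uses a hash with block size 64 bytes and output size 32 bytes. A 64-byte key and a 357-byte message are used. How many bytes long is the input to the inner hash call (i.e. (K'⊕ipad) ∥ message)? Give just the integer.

Key is 64 ≤ 64 bytes, zero-padded: |K'| = 64.
Inner input = (K'⊕ipad) ∥ m → 64 + 357 = 421 bytes.

421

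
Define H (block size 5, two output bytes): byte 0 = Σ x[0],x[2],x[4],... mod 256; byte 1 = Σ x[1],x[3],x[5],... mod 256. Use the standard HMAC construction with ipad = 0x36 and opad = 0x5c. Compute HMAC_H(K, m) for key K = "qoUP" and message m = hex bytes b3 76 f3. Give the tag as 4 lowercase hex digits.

Key "qoUP" = 71 6f 55 50 is 4 bytes ≤ B = 5; zero-pad to 5 bytes: K' = 71 6f 55 50 00.
K' ⊕ ipad = 47 59 63 66 36.  K' ⊕ opad = 2d 33 09 0c 5c.
Inner input = (K'⊕ipad) ∥ m = 47 59 63 66 36 ∥ b3 76 f3.
Inner hash: even-index sum = 342 mod 256 = 86; odd-index sum = 613 mod 256 = 101 → 56 65.
Outer input = (K'⊕opad) ∥ inner = 2d 33 09 0c 5c ∥ 56 65.
Outer hash (tag): even-index sum = 247 mod 256 = 247; odd-index sum = 149 mod 256 = 149 → f7 95.

f795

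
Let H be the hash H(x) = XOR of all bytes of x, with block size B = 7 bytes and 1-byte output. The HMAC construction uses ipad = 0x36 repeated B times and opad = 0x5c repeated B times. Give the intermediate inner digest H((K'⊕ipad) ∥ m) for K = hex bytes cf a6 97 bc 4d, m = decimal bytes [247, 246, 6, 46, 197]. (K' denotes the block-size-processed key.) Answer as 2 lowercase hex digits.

Key hex bytes cf a6 97 bc 4d is 5 bytes ≤ B = 7; zero-pad to 7 bytes: K' = cf a6 97 bc 4d 00 00.
K' ⊕ ipad = f9 90 a1 8a 7b 36 36.
Inner input = f9 90 a1 8a 7b 36 36 ∥ f7 f6 06 2e c5.
Inner hash: XOR f9⊕90⊕a1⊕8a⊕7b⊕36⊕36⊕f7⊕f6⊕06⊕2e⊕c5 = d5.

d5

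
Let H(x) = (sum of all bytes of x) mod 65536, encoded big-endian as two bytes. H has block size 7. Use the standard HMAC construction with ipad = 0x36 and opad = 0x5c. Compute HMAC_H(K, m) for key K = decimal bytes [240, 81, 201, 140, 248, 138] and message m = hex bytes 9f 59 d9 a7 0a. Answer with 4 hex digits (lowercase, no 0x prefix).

Key decimal bytes [240, 81, 201, 140, 248, 138] = f0 51 c9 8c f8 8a is 6 bytes ≤ B = 7; zero-pad to 7 bytes: K' = f0 51 c9 8c f8 8a 00.
K' ⊕ ipad = c6 67 ff ba ce bc 36.  K' ⊕ opad = ac 0d 95 d0 a4 d6 5c.
Inner input = (K'⊕ipad) ∥ m = c6 67 ff ba ce bc 36 ∥ 9f 59 d9 a7 0a.
Inner hash: sum = 198+103+255+186+206+188+54+159+89+217+167+10 = 1832 → 07 28.
Outer input = (K'⊕opad) ∥ inner = ac 0d 95 d0 a4 d6 5c ∥ 07 28.
Outer hash (tag): sum = 172+13+149+208+164+214+92+7+40 = 1059 → 04 23.

0423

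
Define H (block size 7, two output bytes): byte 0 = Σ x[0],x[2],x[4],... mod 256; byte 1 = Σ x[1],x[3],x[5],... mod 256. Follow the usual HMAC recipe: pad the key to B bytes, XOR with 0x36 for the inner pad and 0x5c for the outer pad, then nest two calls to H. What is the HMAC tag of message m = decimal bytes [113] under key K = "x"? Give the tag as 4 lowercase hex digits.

4b04

Key "x" = 78 is 1 byte ≤ B = 7; zero-pad to 7 bytes: K' = 78 00 00 00 00 00 00.
K' ⊕ ipad = 4e 36 36 36 36 36 36.  K' ⊕ opad = 24 5c 5c 5c 5c 5c 5c.
Inner input = (K'⊕ipad) ∥ m = 4e 36 36 36 36 36 36 ∥ 71.
Inner hash: even-index sum = 240 mod 256 = 240; odd-index sum = 275 mod 256 = 19 → f0 13.
Outer input = (K'⊕opad) ∥ inner = 24 5c 5c 5c 5c 5c 5c ∥ f0 13.
Outer hash (tag): even-index sum = 331 mod 256 = 75; odd-index sum = 516 mod 256 = 4 → 4b 04.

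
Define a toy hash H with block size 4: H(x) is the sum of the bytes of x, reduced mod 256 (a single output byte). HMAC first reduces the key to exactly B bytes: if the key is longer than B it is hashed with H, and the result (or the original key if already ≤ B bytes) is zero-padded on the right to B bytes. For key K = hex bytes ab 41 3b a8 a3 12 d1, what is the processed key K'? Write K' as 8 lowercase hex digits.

55000000

|K| = 7 > B = 4, so first hash the key.
H(K): sum = 171+65+59+168+163+18+209 = 853; mod 256 = 85 → 55.
Zero-pad H(K) = 55 to 4 bytes: K' = 55 00 00 00.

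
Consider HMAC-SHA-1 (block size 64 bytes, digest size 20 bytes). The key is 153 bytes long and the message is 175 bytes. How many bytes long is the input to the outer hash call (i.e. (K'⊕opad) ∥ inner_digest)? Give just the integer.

Key is 153 > 64 bytes, so it is hashed to 20 bytes then zero-padded to 64: |K'| = 64.
Outer input = (K'⊕opad) ∥ H(inner) → 64 + 20 = 84 bytes.

84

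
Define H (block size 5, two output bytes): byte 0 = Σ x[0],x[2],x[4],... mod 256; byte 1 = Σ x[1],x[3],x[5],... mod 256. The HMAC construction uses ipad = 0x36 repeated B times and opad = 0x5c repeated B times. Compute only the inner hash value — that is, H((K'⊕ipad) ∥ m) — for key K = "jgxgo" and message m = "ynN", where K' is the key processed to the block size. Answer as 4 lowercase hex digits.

Key "jgxgo" = 6a 67 78 67 6f is exactly B = 5 bytes: K' = 6a 67 78 67 6f.
K' ⊕ ipad = 5c 51 4e 51 59.
Inner input = 5c 51 4e 51 59 ∥ 79 6e 4e.
Inner hash: even-index sum = 369 mod 256 = 113; odd-index sum = 361 mod 256 = 105 → 71 69.

7169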